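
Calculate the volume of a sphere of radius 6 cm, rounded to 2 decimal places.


Shape: sphere
Radius r = 6 cm
Formula: V = (4/3) * pi * r^3
r^3 = 216
(4/3) * 216 = 288
V = 288 * pi
V = 904.78
904.78 cm^3


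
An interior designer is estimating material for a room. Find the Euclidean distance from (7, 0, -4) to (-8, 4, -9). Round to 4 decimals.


3D distance between two points
P1 = (7, 0, -4), P2 = (-8, 4, -9)
Formula: d = sqrt((x2-x1)^2 + (y2-y1)^2 + (z2-z1)^2)
dx = -8 - 7 = -15
dy = 4 - 0 = 4
dz = -9 - -4 = -5
dx^2 + dy^2 + dz^2 = 225 + 16 + 25 = 266
d = sqrt(266)
d = 16.3095
16.3095 units


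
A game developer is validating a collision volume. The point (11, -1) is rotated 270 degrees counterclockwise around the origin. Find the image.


Transformation: rotation about the origin
Original point: (11, -1)
Rule for 270 deg counterclockwise: (x, y) -> (y, -x)
Apply: (11, -1) -> (-1, -11)
(-1, -11)


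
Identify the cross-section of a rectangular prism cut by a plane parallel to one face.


Solid: rectangular prism
Cutting plane: parallel to one face
Visualize the intersection of the plane with the solid's surface.
The boundary of the cut region is a rectangle.
rectangle


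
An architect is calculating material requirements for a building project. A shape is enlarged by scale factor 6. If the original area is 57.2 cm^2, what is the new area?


Linear scale factor k = 6
Original area = 57.2 cm^2
Rule: under a linear scaling by k, areas scale by k^2.
k^2 = 6^2 = 36
New area = 57.2 * 36
New area = 2059.2
2059.2 cm^2


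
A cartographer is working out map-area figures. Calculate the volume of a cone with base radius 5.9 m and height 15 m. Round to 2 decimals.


Shape: cone
Radius r = 5.9 m, Height h = 15 m
Formula: V = (1/3) * pi * r^2 * h
r^2 = 34.81
pi * r^2 * h = pi * 34.81 * 15 = 522.15 * pi
V = 522.15 * pi / 3
V = 546.79
546.79 m^3


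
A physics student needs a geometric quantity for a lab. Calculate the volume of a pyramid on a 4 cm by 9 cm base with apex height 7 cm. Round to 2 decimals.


Shape: rectangular pyramid
Base: 4 cm x 9 cm, Height h = 7 cm
Formula: V = (1/3) * base_area * h
base_area = 4 * 9 = 36
base_area * h = 36 * 7 = 252
V = 252 / 3
V = 84
84 cm^3


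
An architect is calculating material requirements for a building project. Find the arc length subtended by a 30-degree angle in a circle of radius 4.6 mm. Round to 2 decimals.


Shape: circular arc
Radius r = 4.6 mm, Angle = 30 degrees
Formula: L = (angle/360) * 2 * pi * r
2 * pi * r = 9.2 * pi
L = (30/360) * 9.2 * pi
L = 0.766667 * pi
L = 2.41
2.41 mm


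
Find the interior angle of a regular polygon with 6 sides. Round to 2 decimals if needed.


Shape: regular hexagon (6 sides)
Formula: interior angle = (n - 2) * 180 / n
(n - 2) = 4
(n - 2) * 180 = 720
angle = 720 / 6
angle = 120
120 degrees


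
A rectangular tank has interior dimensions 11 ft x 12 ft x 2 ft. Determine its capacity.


Shape: rectangular prism
l = 11 ft, w = 12 ft, h = 2 ft
Formula: V = l * w * h
V = 11 * 12 * 2
V = 132 * 2
V = 264
264 ft^3


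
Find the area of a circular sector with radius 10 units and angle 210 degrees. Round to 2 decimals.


Shape: circular sector
Radius r = 10 units, Angle = 210 degrees
Formula: A = (angle/360) * pi * r^2
r^2 = 100
Fraction of circle = 210/360
A = (210/360) * pi * 100
A = 58.333333 * pi
A = 183.26
183.26 units^2


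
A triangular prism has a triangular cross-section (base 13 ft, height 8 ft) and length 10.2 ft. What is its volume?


Shape: triangular prism
Triangle base = 13 ft, triangle height = 8 ft, prism length L = 10.2 ft
Formula: V = (1/2 * b * h_tri) * L
Cross-section area = 0.5 * 13 * 8 = 52
V = 52 * 10.2
V = 530.4
530.4 ft^3


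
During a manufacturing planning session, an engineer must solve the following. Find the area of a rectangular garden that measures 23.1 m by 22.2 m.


Shape: rectangle
Length l = 23.1 m, Width w = 22.2 m
Formula: A = l * w
A = 23.1 * 22.2
A = 512.82
512.82 m^2


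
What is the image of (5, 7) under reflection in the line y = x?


Transformation: reflection
Original point: (5, 7)
Rule for reflection over y = x: (x, y) -> (y, x)
Apply: (5, 7) -> (7, 5)
(7, 5)


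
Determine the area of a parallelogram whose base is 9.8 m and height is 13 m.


Shape: parallelogram
Base b = 9.8 m, Height h = 13 m
Formula: A = b * h
A = 9.8 * 13
A = 127.4
127.4 m^2


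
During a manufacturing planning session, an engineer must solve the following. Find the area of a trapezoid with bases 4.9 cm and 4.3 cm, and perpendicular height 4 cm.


Shape: trapezoid
Parallel sides a = 4.9 cm, b = 4.3 cm; Height h = 4 cm
Formula: A = (a + b) * h / 2
a + b = 4.9 + 4.3 = 9.2
A = 9.2 * 4 / 2
A = 36.8 / 2
A = 18.4
18.4 cm^2


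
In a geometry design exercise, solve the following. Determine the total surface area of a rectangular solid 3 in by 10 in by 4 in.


Shape: rectangular prism
l = 3 in, w = 10 in, h = 4 in
Formula: SA = 2(lw + lh + wh)
lw = 30, lh = 12, wh = 40
lw + lh + wh = 82
SA = 2 * 82
SA = 164
164 in^2


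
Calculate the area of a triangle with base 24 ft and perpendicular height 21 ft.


Shape: triangle
Base b = 24 ft, Height h = 21 ft
Formula: A = (1/2) * b * h
A = 0.5 * 24 * 21
A = 0.5 * 504
A = 252
252 ft^2


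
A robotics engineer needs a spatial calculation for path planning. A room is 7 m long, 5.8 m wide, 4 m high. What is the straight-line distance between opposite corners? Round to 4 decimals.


Shape: rectangular box (space diagonal)
l = 7 m, w = 5.8 m, h = 4 m
Visualize: the diagonal of the base, then a right triangle with that diagonal and the height.
Formula: d = sqrt(l^2 + w^2 + h^2)
l^2 + w^2 + h^2 = 49 + 33.64 + 16 = 98.64
d = sqrt(98.64)
d = 9.9318
9.9318 m


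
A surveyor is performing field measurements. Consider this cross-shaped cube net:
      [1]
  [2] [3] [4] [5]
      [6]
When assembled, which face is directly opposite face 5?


Net: cross layout. Take square 3 as the base (bottom).
Fold the four squares in the horizontal row up around 3: 2 -> left, 4 -> right, 5 wraps to the top.
Fold 1 and 6 up from 3: 1 -> back, 6 -> front.
Opposite pairs are therefore: (1, 6), (2, 4), (3, 5).
Face 5 is opposite face 3.
face 3


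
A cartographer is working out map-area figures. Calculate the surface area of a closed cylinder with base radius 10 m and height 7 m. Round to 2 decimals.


Shape: closed cylinder
Radius r = 10 m, Height h = 7 m
Formula: SA = 2*pi*r^2 + 2*pi*r*h = 2*pi*r*(r + h)
r + h = 17
2 * r * (r + h) = 2 * 10 * 17 = 340
SA = 340 * pi
SA = 1068.14
1068.14 m^2


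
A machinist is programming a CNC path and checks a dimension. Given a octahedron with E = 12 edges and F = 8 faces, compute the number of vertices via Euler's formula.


Polyhedron: octahedron
Euler's formula for convex polyhedra: V - E + F = 2
Given: E = 12 edges and F = 8 faces
Solve for V:
V = 2 + E - F = 2 + 12 - 8 = 6
6 vertices


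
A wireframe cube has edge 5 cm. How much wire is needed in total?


Shape: cube
Side s = 5 cm
A cube has 12 edges, all equal.
Formula: total edge length = 12 * s
Total = 12 * 5
Total = 60
60 cm


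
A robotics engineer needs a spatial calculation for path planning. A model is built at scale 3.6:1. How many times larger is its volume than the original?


Linear scale factor k = 3.6
Rule: under a linear scaling by k, volumes scale by k^3.
k^3 = 3.6 * 3.6 * 3.6
k^3 = 12.96 * 3.6
k^3 = 46.656
Volume scales by a factor of 46.656.
46.656 (dimensionless)


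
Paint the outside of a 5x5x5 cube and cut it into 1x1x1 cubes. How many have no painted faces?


Large cube: 5 x 5 x 5, cut into unit cubes.
n = 5, so n - 2 = 3
Unpainted cubes form the interior (n - 2)^3 block.
(n - 2)^3 = 3^3 = 27
27 unit cubes


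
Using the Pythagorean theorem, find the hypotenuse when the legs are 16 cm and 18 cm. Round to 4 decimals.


Shape: right triangle
Legs a = 16 cm, b = 18 cm
Formula: c = sqrt(a^2 + b^2)
a^2 = 256, b^2 = 324
a^2 + b^2 = 580
c = sqrt(580)
c = 24.0832
24.0832 cm


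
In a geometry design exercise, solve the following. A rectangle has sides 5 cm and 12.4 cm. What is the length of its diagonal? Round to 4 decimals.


Shape: rectangle (diagonal via Pythagoras)
Sides: 5 cm and 12.4 cm
Formula: d = sqrt(l^2 + w^2)
l^2 = 25, w^2 = 153.76
l^2 + w^2 = 178.76
d = sqrt(178.76)
d = 13.3701
13.3701 cm


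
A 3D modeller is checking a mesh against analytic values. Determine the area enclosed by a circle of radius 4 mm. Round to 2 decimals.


Shape: circle
Radius r = 4 mm
Formula: A = pi * r^2
r^2 = 4^2 = 16
A = pi * 16
A = 50.27
50.27 mm^2


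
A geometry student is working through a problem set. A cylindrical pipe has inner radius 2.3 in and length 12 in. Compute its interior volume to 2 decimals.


Shape: cylinder
Radius r = 2.3 in, Height h = 12 in
Formula: V = pi * r^2 * h
r^2 = 5.29
V = pi * 5.29 * 12
V = 63.48 * pi
V = 199.43
199.43 in^3


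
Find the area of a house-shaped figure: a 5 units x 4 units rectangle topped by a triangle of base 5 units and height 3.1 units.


Composite shape: rectangle + triangle
Rectangle area = 5 * 4 = 20
Triangle area = 0.5 * 5 * 3.1 = 7.75
Total = 20 + 7.75
Total = 27.75
27.75 units^2


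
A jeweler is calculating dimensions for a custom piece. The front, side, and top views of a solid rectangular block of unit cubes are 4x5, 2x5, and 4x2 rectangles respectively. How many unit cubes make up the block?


Orthographic views of a solid rectangular block:
Front view 4 x 5 -> length = 4, height = 5
Side view 2 x 5 -> width = 2, height = 5 (consistent)
Top view 4 x 2 -> confirms length = 4, width = 2
The block is 4 x 2 x 5.
Total unit cubes = 4 * 2 * 5 = 40
40 unit cubes


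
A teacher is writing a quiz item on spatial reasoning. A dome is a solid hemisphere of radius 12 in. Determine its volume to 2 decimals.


Shape: hemisphere (half of a sphere)
Radius r = 12 in
Formula: V = (1/2) * (4/3) * pi * r^3 = (2/3) * pi * r^3
r^3 = 1728
(2/3) * 1728 = 1152
V = 1152 * pi
V = 3619.11
3619.11 in^3


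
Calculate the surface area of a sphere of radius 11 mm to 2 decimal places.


Shape: sphere
Radius r = 11 mm
Formula: SA = 4 * pi * r^2
r^2 = 121
SA = 4 * pi * 121
SA = 484 * pi
SA = 1520.53
1520.53 mm^2


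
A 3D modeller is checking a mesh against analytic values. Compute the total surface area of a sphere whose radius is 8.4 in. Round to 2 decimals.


Shape: sphere
Radius r = 8.4 in
Formula: SA = 4 * pi * r^2
r^2 = 70.56
SA = 4 * pi * 70.56
SA = 282.24 * pi
SA = 886.68
886.68 in^2


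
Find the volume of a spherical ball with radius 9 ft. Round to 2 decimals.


Shape: sphere
Radius r = 9 ft
Formula: V = (4/3) * pi * r^3
r^3 = 729
(4/3) * 729 = 972
V = 972 * pi
V = 3053.63
3053.63 ft^3


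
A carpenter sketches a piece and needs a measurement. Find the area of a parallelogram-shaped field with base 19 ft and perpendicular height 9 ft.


Shape: parallelogram
Base b = 19 ft, Height h = 9 ft
Formula: A = b * h
A = 19 * 9
A = 171
171 ft^2


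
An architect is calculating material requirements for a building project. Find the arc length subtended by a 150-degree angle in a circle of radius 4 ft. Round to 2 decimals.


Shape: circular arc
Radius r = 4 ft, Angle = 150 degrees
Formula: L = (angle/360) * 2 * pi * r
2 * pi * r = 8 * pi
L = (150/360) * 8 * pi
L = 3.333333 * pi
L = 10.47
10.47 ft


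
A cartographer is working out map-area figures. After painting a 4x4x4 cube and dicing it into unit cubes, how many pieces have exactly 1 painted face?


Large cube: 4 x 4 x 4, cut into unit cubes.
n = 4, so n - 2 = 2
Cubes with 1 painted face lie in the interior of each face.
A cube has 6 faces; each contributes (n - 2)^2 = 4 such cubes.
Count = 6 * 4 = 24
24 unit cubes


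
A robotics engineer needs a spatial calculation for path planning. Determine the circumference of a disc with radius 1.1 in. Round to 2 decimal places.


Shape: circle
Radius r = 1.1 in
Formula: C = 2 * pi * r
C = 2 * pi * 1.1
C = 2.2 * pi
C = 6.91
6.91 in


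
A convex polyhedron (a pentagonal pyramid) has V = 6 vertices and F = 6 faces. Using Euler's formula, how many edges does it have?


Polyhedron: pentagonal pyramid
Euler's formula for convex polyhedra: V - E + F = 2
Given: V = 6 vertices and F = 6 faces
Solve for E:
E = V + F - 2 = 6 + 6 - 2 = 10
10 edges


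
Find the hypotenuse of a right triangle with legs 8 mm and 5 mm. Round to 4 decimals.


Shape: right triangle
Legs a = 8 mm, b = 5 mm
Formula: c = sqrt(a^2 + b^2)
a^2 = 64, b^2 = 25
a^2 + b^2 = 89
c = sqrt(89)
c = 9.434
9.434 mm


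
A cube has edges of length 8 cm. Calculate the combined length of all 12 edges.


Shape: cube
Side s = 8 cm
A cube has 12 edges, all equal.
Formula: total edge length = 12 * s
Total = 12 * 8
Total = 96
96 cm


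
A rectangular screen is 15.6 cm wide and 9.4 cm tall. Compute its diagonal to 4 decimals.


Shape: rectangle (diagonal via Pythagoras)
Sides: 15.6 cm and 9.4 cm
Formula: d = sqrt(l^2 + w^2)
l^2 = 243.36, w^2 = 88.36
l^2 + w^2 = 331.72
d = sqrt(331.72)
d = 18.2132
18.2132 cm


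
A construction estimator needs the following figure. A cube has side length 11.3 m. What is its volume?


Shape: cube
Side s = 11.3 m
Formula: V = s^3
V = 11.3 * 11.3 * 11.3
V = 127.69 * 11.3
V = 1442.897
1442.897 m^3


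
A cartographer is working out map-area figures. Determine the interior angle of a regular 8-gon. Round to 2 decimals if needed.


Shape: regular octagon (8 sides)
Formula: interior angle = (n - 2) * 180 / n
(n - 2) = 6
(n - 2) * 180 = 1080
angle = 1080 / 8
angle = 135
135 degrees


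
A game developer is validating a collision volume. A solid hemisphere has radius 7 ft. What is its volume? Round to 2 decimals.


Shape: hemisphere (half of a sphere)
Radius r = 7 ft
Formula: V = (1/2) * (4/3) * pi * r^3 = (2/3) * pi * r^3
r^3 = 343
(2/3) * 343 = 228.666667
V = 228.666667 * pi
V = 718.38
718.38 ft^3


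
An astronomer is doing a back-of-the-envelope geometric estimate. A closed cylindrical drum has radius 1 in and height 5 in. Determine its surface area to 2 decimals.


Shape: closed cylinder
Radius r = 1 in, Height h = 5 in
Formula: SA = 2*pi*r^2 + 2*pi*r*h = 2*pi*r*(r + h)
r + h = 6
2 * r * (r + h) = 2 * 1 * 6 = 12
SA = 12 * pi
SA = 37.7
37.7 in^2


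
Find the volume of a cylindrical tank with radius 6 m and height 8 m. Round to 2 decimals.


Shape: cylinder
Radius r = 6 m, Height h = 8 m
Formula: V = pi * r^2 * h
r^2 = 36
V = pi * 36 * 8
V = 288 * pi
V = 904.78
904.78 m^3


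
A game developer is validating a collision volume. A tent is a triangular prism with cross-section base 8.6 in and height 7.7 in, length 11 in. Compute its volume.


Shape: triangular prism
Triangle base = 8.6 in, triangle height = 7.7 in, prism length L = 11 in
Formula: V = (1/2 * b * h_tri) * L
Cross-section area = 0.5 * 8.6 * 7.7 = 33.11
V = 33.11 * 11
V = 364.21
364.21 in^3


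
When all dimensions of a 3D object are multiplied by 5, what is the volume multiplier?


Linear scale factor k = 5
Rule: under a linear scaling by k, volumes scale by k^3.
k^3 = 5 * 5 * 5
k^3 = 25 * 5
k^3 = 125
Volume scales by a factor of 125.
125 (dimensionless)


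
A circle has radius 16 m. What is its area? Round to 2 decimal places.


Shape: circle
Radius r = 16 m
Formula: A = pi * r^2
r^2 = 16^2 = 256
A = pi * 256
A = 804.25
804.25 m^2


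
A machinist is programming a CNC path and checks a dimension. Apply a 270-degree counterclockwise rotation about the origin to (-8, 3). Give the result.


Transformation: rotation about the origin
Original point: (-8, 3)
Rule for 270 deg counterclockwise: (x, y) -> (y, -x)
Apply: (-8, 3) -> (3, 8)
(3, 8)


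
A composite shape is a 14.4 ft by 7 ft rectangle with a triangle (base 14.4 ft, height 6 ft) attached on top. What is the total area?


Composite shape: rectangle + triangle
Rectangle area = 14.4 * 7 = 100.8
Triangle area = 0.5 * 14.4 * 6 = 43.2
Total = 100.8 + 43.2
Total = 144
144 ft^2


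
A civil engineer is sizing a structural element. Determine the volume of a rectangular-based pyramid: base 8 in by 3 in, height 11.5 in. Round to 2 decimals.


Shape: rectangular pyramid
Base: 8 in x 3 in, Height h = 11.5 in
Formula: V = (1/3) * base_area * h
base_area = 8 * 3 = 24
base_area * h = 24 * 11.5 = 276
V = 276 / 3
V = 92
92 in^3


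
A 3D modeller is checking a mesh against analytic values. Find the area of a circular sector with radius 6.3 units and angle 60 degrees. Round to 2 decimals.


Shape: circular sector
Radius r = 6.3 units, Angle = 60 degrees
Formula: A = (angle/360) * pi * r^2
r^2 = 39.69
Fraction of circle = 60/360
A = (60/360) * pi * 39.69
A = 6.615 * pi
A = 20.78
20.78 units^2


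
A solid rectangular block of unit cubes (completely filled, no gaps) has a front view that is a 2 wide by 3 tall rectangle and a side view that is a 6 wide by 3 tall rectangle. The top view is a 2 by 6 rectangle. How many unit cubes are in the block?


Orthographic views of a solid rectangular block:
Front view 2 x 3 -> length = 2, height = 3
Side view 6 x 3 -> width = 6, height = 3 (consistent)
Top view 2 x 6 -> confirms length = 2, width = 6
The block is 2 x 6 x 3.
Total unit cubes = 2 * 6 * 3 = 36
36 unit cubes


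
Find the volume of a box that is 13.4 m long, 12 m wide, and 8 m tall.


Shape: rectangular prism
l = 13.4 m, w = 12 m, h = 8 m
Formula: V = l * w * h
V = 13.4 * 12 * 8
V = 160.8 * 8
V = 1286.4
1286.4 m^3


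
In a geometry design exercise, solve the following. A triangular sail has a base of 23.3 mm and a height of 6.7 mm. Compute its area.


Shape: triangle
Base b = 23.3 mm, Height h = 6.7 mm
Formula: A = (1/2) * b * h
A = 0.5 * 23.3 * 6.7
A = 0.5 * 156.11
A = 78.055
78.055 mm^2


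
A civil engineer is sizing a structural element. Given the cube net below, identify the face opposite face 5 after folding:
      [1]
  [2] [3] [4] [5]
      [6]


Net: cross layout. Take square 3 as the base (bottom).
Fold the four squares in the horizontal row up around 3: 2 -> left, 4 -> right, 5 wraps to the top.
Fold 1 and 6 up from 3: 1 -> back, 6 -> front.
Opposite pairs are therefore: (1, 6), (2, 4), (3, 5).
Face 5 is opposite face 3.
face 3


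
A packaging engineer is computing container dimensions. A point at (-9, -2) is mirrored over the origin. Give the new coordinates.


Transformation: reflection
Original point: (-9, -2)
Rule for reflection through the origin: (x, y) -> (-x, -y)
Apply: (-9, -2) -> (9, 2)
(9, 2)


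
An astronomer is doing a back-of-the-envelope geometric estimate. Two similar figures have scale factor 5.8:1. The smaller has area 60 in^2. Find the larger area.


Linear scale factor k = 5.8
Original area = 60 in^2
Rule: under a linear scaling by k, areas scale by k^2.
k^2 = 5.8^2 = 33.64
New area = 60 * 33.64
New area = 2018.4
2018.4 in^2


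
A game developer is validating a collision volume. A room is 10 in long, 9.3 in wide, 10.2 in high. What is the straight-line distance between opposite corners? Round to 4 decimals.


Shape: rectangular box (space diagonal)
l = 10 in, w = 9.3 in, h = 10.2 in
Visualize: the diagonal of the base, then a right triangle with that diagonal and the height.
Formula: d = sqrt(l^2 + w^2 + h^2)
l^2 + w^2 + h^2 = 100 + 86.49 + 104.04 = 290.53
d = sqrt(290.53)
d = 17.0449
17.0449 in


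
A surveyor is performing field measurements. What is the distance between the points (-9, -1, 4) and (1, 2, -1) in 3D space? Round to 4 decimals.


3D distance between two points
P1 = (-9, -1, 4), P2 = (1, 2, -1)
Formula: d = sqrt((x2-x1)^2 + (y2-y1)^2 + (z2-z1)^2)
dx = 1 - -9 = 10
dy = 2 - -1 = 3
dz = -1 - 4 = -5
dx^2 + dy^2 + dz^2 = 100 + 9 + 25 = 134
d = sqrt(134)
d = 11.5758
11.5758 units


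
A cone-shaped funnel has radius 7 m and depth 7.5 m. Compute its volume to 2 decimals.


Shape: cone
Radius r = 7 m, Height h = 7.5 m
Formula: V = (1/3) * pi * r^2 * h
r^2 = 49
pi * r^2 * h = pi * 49 * 7.5 = 367.5 * pi
V = 367.5 * pi / 3
V = 384.85
384.85 m^3


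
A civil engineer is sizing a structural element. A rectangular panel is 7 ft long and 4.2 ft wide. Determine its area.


Shape: rectangle
Length l = 7 ft, Width w = 4.2 ft
Formula: A = l * w
A = 7 * 4.2
A = 29.4
29.4 ft^2


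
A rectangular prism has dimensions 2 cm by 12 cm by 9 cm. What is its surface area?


Shape: rectangular prism
l = 2 cm, w = 12 cm, h = 9 cm
Formula: SA = 2(lw + lh + wh)
lw = 24, lh = 18, wh = 108
lw + lh + wh = 150
SA = 2 * 150
SA = 300
300 cm^2


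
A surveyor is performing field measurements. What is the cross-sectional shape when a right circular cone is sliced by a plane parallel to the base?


Solid: right circular cone
Cutting plane: parallel to the base
Visualize the intersection of the plane with the solid's surface.
The boundary of the cut region is a circle.
circle


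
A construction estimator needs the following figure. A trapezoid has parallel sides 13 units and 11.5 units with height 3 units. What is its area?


Shape: trapezoid
Parallel sides a = 13 units, b = 11.5 units; Height h = 3 units
Formula: A = (a + b) * h / 2
a + b = 13 + 11.5 = 24.5
A = 24.5 * 3 / 2
A = 73.5 / 2
A = 36.75
36.75 units^2


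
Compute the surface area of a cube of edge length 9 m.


Shape: cube
Side s = 9 m
A cube has 6 square faces.
Formula: SA = 6 * s^2
s^2 = 81
SA = 6 * 81
SA = 486
486 m^2


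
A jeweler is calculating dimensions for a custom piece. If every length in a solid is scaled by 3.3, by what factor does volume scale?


Linear scale factor k = 3.3
Rule: under a linear scaling by k, volumes scale by k^3.
k^3 = 3.3 * 3.3 * 3.3
k^3 = 10.89 * 3.3
k^3 = 35.937
Volume scales by a factor of 35.937.
35.937 (dimensionless)


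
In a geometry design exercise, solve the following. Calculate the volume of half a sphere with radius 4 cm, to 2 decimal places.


Shape: hemisphere (half of a sphere)
Radius r = 4 cm
Formula: V = (1/2) * (4/3) * pi * r^3 = (2/3) * pi * r^3
r^3 = 64
(2/3) * 64 = 42.666667
V = 42.666667 * pi
V = 134.04
134.04 cm^3


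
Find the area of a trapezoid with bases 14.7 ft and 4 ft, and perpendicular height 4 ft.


Shape: trapezoid
Parallel sides a = 14.7 ft, b = 4 ft; Height h = 4 ft
Formula: A = (a + b) * h / 2
a + b = 14.7 + 4 = 18.7
A = 18.7 * 4 / 2
A = 74.8 / 2
A = 37.4
37.4 ft^2


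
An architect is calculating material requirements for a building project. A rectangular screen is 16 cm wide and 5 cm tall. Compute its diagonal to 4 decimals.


Shape: rectangle (diagonal via Pythagoras)
Sides: 16 cm and 5 cm
Formula: d = sqrt(l^2 + w^2)
l^2 = 256, w^2 = 25
l^2 + w^2 = 281
d = sqrt(281)
d = 16.7631
16.7631 cm


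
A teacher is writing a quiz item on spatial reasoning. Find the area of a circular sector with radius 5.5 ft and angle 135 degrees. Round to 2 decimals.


Shape: circular sector
Radius r = 5.5 ft, Angle = 135 degrees
Formula: A = (angle/360) * pi * r^2
r^2 = 30.25
Fraction of circle = 135/360
A = (135/360) * pi * 30.25
A = 11.34375 * pi
A = 35.64
35.64 ft^2


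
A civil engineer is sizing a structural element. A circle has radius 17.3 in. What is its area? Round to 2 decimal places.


Shape: circle
Radius r = 17.3 in
Formula: A = pi * r^2
r^2 = 17.3^2 = 299.29
A = pi * 299.29
A = 940.25
940.25 in^2


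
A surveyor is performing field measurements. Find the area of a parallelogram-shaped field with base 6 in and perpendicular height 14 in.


Shape: parallelogram
Base b = 6 in, Height h = 14 in
Formula: A = b * h
A = 6 * 14
A = 84
84 in^2


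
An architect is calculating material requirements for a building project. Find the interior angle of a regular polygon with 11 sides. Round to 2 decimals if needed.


Shape: regular hendecagon (11 sides)
Formula: interior angle = (n - 2) * 180 / n
(n - 2) = 9
(n - 2) * 180 = 1620
angle = 1620 / 11
angle = 147.27
147.27 degrees


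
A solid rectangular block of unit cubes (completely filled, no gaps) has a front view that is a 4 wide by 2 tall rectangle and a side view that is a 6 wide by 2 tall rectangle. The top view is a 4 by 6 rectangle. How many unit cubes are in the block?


Orthographic views of a solid rectangular block:
Front view 4 x 2 -> length = 4, height = 2
Side view 6 x 2 -> width = 6, height = 2 (consistent)
Top view 4 x 6 -> confirms length = 4, width = 6
The block is 4 x 6 x 2.
Total unit cubes = 4 * 6 * 2 = 48
48 unit cubes


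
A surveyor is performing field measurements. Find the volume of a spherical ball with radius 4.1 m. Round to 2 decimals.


Shape: sphere
Radius r = 4.1 m
Formula: V = (4/3) * pi * r^3
r^3 = 68.921
(4/3) * 68.921 = 91.894667
V = 91.894667 * pi
V = 288.7
288.7 m^3


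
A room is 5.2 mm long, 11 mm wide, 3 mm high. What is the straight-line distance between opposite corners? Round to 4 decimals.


Shape: rectangular box (space diagonal)
l = 5.2 mm, w = 11 mm, h = 3 mm
Visualize: the diagonal of the base, then a right triangle with that diagonal and the height.
Formula: d = sqrt(l^2 + w^2 + h^2)
l^2 + w^2 + h^2 = 27.04 + 121 + 9 = 157.04
d = sqrt(157.04)
d = 12.5316
12.5316 mm


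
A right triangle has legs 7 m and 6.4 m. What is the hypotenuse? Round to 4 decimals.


Shape: right triangle
Legs a = 7 m, b = 6.4 m
Formula: c = sqrt(a^2 + b^2)
a^2 = 49, b^2 = 40.96
a^2 + b^2 = 89.96
c = sqrt(89.96)
c = 9.4847
9.4847 m


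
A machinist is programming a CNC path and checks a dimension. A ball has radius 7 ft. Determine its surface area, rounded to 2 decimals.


Shape: sphere
Radius r = 7 ft
Formula: SA = 4 * pi * r^2
r^2 = 49
SA = 4 * pi * 49
SA = 196 * pi
SA = 615.75
615.75 ft^2


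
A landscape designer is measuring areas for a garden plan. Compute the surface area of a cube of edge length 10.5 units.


Shape: cube
Side s = 10.5 units
A cube has 6 square faces.
Formula: SA = 6 * s^2
s^2 = 110.25
SA = 6 * 110.25
SA = 661.5
661.5 units^2


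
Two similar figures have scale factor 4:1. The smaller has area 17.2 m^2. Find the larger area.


Linear scale factor k = 4
Original area = 17.2 m^2
Rule: under a linear scaling by k, areas scale by k^2.
k^2 = 4^2 = 16
New area = 17.2 * 16
New area = 275.2
275.2 m^2


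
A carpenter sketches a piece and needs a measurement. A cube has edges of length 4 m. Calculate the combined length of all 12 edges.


Shape: cube
Side s = 4 m
A cube has 12 edges, all equal.
Formula: total edge length = 12 * s
Total = 12 * 4
Total = 48
48 m


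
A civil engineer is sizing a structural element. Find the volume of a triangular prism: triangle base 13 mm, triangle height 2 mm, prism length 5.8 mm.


Shape: triangular prism
Triangle base = 13 mm, triangle height = 2 mm, prism length L = 5.8 mm
Formula: V = (1/2 * b * h_tri) * L
Cross-section area = 0.5 * 13 * 2 = 13
V = 13 * 5.8
V = 75.4
75.4 mm^3


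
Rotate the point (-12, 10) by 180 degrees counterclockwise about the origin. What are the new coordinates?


Transformation: rotation about the origin
Original point: (-12, 10)
Rule for 180 deg: (x, y) -> (-x, -y)
Apply: (-12, 10) -> (12, -10)
(12, -10)


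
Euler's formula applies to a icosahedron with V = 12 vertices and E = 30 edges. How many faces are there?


Polyhedron: icosahedron
Euler's formula for convex polyhedra: V - E + F = 2
Given: V = 12 vertices and E = 30 edges
Solve for F:
F = 2 + E - V = 2 + 30 - 12 = 20
20 faces


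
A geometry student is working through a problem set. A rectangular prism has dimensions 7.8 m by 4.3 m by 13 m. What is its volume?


Shape: rectangular prism
l = 7.8 m, w = 4.3 m, h = 13 m
Formula: V = l * w * h
V = 7.8 * 4.3 * 13
V = 33.54 * 13
V = 436.02
436.02 m^3


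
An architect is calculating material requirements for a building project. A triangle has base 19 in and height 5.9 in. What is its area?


Shape: triangle
Base b = 19 in, Height h = 5.9 in
Formula: A = (1/2) * b * h
A = 0.5 * 19 * 5.9
A = 0.5 * 112.1
A = 56.05
56.05 in^2


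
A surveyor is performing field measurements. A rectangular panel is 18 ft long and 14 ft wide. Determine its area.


Shape: rectangle
Length l = 18 ft, Width w = 14 ft
Formula: A = l * w
A = 18 * 14
A = 252
252 ft^2


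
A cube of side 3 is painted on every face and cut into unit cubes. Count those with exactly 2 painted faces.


Large cube: 3 x 3 x 3, cut into unit cubes.
n = 3, so n - 2 = 1
Cubes with 2 painted faces lie along the edges, excluding corners.
A cube has 12 edges; each contributes (n - 2) = 1 such cubes.
Count = 12 * 1 = 12
12 unit cubes


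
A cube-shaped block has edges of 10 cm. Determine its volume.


Shape: cube
Side s = 10 cm
Formula: V = s^3
V = 10 * 10 * 10
V = 100 * 10
V = 1000
1000 cm^3


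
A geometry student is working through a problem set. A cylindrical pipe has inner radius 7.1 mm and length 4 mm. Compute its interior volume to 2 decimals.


Shape: cylinder
Radius r = 7.1 mm, Height h = 4 mm
Formula: V = pi * r^2 * h
r^2 = 50.41
V = pi * 50.41 * 4
V = 201.64 * pi
V = 633.47
633.47 mm^3


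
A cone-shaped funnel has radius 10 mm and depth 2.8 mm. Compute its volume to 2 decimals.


Shape: cone
Radius r = 10 mm, Height h = 2.8 mm
Formula: V = (1/3) * pi * r^2 * h
r^2 = 100
pi * r^2 * h = pi * 100 * 2.8 = 280 * pi
V = 280 * pi / 3
V = 293.22
293.22 mm^3


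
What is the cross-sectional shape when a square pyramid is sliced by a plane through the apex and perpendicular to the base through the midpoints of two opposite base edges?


Solid: square pyramid
Cutting plane: through the apex and perpendicular to the base through the midpoints of two opposite base edges
Visualize the intersection of the plane with the solid's surface.
The boundary of the cut region is a isosceles triangle.
isosceles triangle


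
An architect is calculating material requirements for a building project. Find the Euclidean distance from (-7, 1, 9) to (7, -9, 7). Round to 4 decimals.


3D distance between two points
P1 = (-7, 1, 9), P2 = (7, -9, 7)
Formula: d = sqrt((x2-x1)^2 + (y2-y1)^2 + (z2-z1)^2)
dx = 7 - -7 = 14
dy = -9 - 1 = -10
dz = 7 - 9 = -2
dx^2 + dy^2 + dz^2 = 196 + 100 + 4 = 300
d = sqrt(300)
d = 17.3205
17.3205 units


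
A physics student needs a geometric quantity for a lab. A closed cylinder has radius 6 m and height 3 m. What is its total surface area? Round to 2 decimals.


Shape: closed cylinder
Radius r = 6 m, Height h = 3 m
Formula: SA = 2*pi*r^2 + 2*pi*r*h = 2*pi*r*(r + h)
r + h = 9
2 * r * (r + h) = 2 * 6 * 9 = 108
SA = 108 * pi
SA = 339.29
339.29 m^2


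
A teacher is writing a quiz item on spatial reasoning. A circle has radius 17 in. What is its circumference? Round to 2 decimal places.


Shape: circle
Radius r = 17 in
Formula: C = 2 * pi * r
C = 2 * pi * 17
C = 34 * pi
C = 106.81
106.81 in


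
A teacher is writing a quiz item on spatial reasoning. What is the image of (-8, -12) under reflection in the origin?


Transformation: reflection
Original point: (-8, -12)
Rule for reflection through the origin: (x, y) -> (-x, -y)
Apply: (-8, -12) -> (8, 12)
(8, 12)


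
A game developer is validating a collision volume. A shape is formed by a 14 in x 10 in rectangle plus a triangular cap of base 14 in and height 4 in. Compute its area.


Composite shape: rectangle + triangle
Rectangle area = 14 * 10 = 140
Triangle area = 0.5 * 14 * 4 = 28
Total = 140 + 28
Total = 168
168 in^2


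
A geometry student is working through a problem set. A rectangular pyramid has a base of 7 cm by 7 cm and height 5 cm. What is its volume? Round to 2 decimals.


Shape: rectangular pyramid
Base: 7 cm x 7 cm, Height h = 5 cm
Formula: V = (1/3) * base_area * h
base_area = 7 * 7 = 49
base_area * h = 49 * 5 = 245
V = 245 / 3
V = 81.67
81.67 cm^3


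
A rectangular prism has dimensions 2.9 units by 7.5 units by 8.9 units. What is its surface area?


Shape: rectangular prism
l = 2.9 units, w = 7.5 units, h = 8.9 units
Formula: SA = 2(lw + lh + wh)
lw = 21.75, lh = 25.81, wh = 66.75
lw + lh + wh = 114.31
SA = 2 * 114.31
SA = 228.62
228.62 units^2


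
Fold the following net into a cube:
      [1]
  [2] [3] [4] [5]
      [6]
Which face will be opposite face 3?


Net: cross layout. Take square 3 as the base (bottom).
Fold the four squares in the horizontal row up around 3: 2 -> left, 4 -> right, 5 wraps to the top.
Fold 1 and 6 up from 3: 1 -> back, 6 -> front.
Opposite pairs are therefore: (1, 6), (2, 4), (3, 5).
Face 3 is opposite face 5.
face 5


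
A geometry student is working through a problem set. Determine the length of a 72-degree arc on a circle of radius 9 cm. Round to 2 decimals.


Shape: circular arc
Radius r = 9 cm, Angle = 72 degrees
Formula: L = (angle/360) * 2 * pi * r
2 * pi * r = 18 * pi
L = (72/360) * 18 * pi
L = 3.6 * pi
L = 11.31
11.31 cm


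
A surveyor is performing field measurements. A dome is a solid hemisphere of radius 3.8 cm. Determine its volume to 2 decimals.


Shape: hemisphere (half of a sphere)
Radius r = 3.8 cm
Formula: V = (1/2) * (4/3) * pi * r^3 = (2/3) * pi * r^3
r^3 = 54.872
(2/3) * 54.872 = 36.581333
V = 36.581333 * pi
V = 114.92
114.92 cm^3


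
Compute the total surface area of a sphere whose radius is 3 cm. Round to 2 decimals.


Shape: sphere
Radius r = 3 cm
Formula: SA = 4 * pi * r^2
r^2 = 9
SA = 4 * pi * 9
SA = 36 * pi
SA = 113.1
113.1 cm^2


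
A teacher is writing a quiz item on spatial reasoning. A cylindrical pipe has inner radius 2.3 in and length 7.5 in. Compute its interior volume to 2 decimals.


Shape: cylinder
Radius r = 2.3 in, Height h = 7.5 in
Formula: V = pi * r^2 * h
r^2 = 5.29
V = pi * 5.29 * 7.5
V = 39.675 * pi
V = 124.64
124.64 in^3


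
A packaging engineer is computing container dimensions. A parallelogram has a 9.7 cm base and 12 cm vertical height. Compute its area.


Shape: parallelogram
Base b = 9.7 cm, Height h = 12 cm
Formula: A = b * h
A = 9.7 * 12
A = 116.4
116.4 cm^2


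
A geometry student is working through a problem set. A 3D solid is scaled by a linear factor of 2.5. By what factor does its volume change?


Linear scale factor k = 2.5
Rule: under a linear scaling by k, volumes scale by k^3.
k^3 = 2.5 * 2.5 * 2.5
k^3 = 6.25 * 2.5
k^3 = 15.625
Volume scales by a factor of 15.625.
15.625 (dimensionless)


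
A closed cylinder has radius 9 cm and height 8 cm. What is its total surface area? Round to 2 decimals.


Shape: closed cylinder
Radius r = 9 cm, Height h = 8 cm
Formula: SA = 2*pi*r^2 + 2*pi*r*h = 2*pi*r*(r + h)
r + h = 17
2 * r * (r + h) = 2 * 9 * 17 = 306
SA = 306 * pi
SA = 961.33
961.33 cm^2


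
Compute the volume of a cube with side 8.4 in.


Shape: cube
Side s = 8.4 in
Formula: V = s^3
V = 8.4 * 8.4 * 8.4
V = 70.56 * 8.4
V = 592.704
592.704 in^3


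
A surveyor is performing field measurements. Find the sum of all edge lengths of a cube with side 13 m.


Shape: cube
Side s = 13 m
A cube has 12 edges, all equal.
Formula: total edge length = 12 * s
Total = 12 * 13
Total = 156
156 m


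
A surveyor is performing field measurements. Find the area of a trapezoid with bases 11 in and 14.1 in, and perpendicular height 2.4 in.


Shape: trapezoid
Parallel sides a = 11 in, b = 14.1 in; Height h = 2.4 in
Formula: A = (a + b) * h / 2
a + b = 11 + 14.1 = 25.1
A = 25.1 * 2.4 / 2
A = 60.24 / 2
A = 30.12
30.12 in^2


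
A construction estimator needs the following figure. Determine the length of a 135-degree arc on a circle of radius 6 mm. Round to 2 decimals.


Shape: circular arc
Radius r = 6 mm, Angle = 135 degrees
Formula: L = (angle/360) * 2 * pi * r
2 * pi * r = 12 * pi
L = (135/360) * 12 * pi
L = 4.5 * pi
L = 14.14
14.14 mm


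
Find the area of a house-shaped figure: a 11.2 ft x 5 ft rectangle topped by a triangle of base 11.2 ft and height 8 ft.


Composite shape: rectangle + triangle
Rectangle area = 11.2 * 5 = 56
Triangle area = 0.5 * 11.2 * 8 = 44.8
Total = 56 + 44.8
Total = 100.8
100.8 ft^2


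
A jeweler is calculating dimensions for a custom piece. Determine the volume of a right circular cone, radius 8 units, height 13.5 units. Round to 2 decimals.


Shape: cone
Radius r = 8 units, Height h = 13.5 units
Formula: V = (1/3) * pi * r^2 * h
r^2 = 64
pi * r^2 * h = pi * 64 * 13.5 = 864 * pi
V = 864 * pi / 3
V = 904.78
904.78 units^3


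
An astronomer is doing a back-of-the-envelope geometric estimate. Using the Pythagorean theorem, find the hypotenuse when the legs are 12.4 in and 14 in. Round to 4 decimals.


Shape: right triangle
Legs a = 12.4 in, b = 14 in
Formula: c = sqrt(a^2 + b^2)
a^2 = 153.76, b^2 = 196
a^2 + b^2 = 349.76
c = sqrt(349.76)
c = 18.7019
18.7019 in


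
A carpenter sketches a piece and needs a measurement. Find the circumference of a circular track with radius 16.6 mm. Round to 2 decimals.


Shape: circle
Radius r = 16.6 mm
Formula: C = 2 * pi * r
C = 2 * pi * 16.6
C = 33.2 * pi
C = 104.3
104.3 mm


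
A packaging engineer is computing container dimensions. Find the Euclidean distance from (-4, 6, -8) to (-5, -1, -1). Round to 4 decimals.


3D distance between two points
P1 = (-4, 6, -8), P2 = (-5, -1, -1)
Formula: d = sqrt((x2-x1)^2 + (y2-y1)^2 + (z2-z1)^2)
dx = -5 - -4 = -1
dy = -1 - 6 = -7
dz = -1 - -8 = 7
dx^2 + dy^2 + dz^2 = 1 + 49 + 49 = 99
d = sqrt(99)
d = 9.9499
9.9499 units


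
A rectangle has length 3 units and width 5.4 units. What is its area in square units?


Shape: rectangle
Length l = 3 units, Width w = 5.4 units
Formula: A = l * w
A = 3 * 5.4
A = 16.2
16.2 units^2


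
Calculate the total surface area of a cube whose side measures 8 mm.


Shape: cube
Side s = 8 mm
A cube has 6 square faces.
Formula: SA = 6 * s^2
s^2 = 64
SA = 6 * 64
SA = 384
384 mm^2


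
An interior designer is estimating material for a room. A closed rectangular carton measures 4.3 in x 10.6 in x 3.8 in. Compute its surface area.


Shape: rectangular prism
l = 4.3 in, w = 10.6 in, h = 3.8 in
Formula: SA = 2(lw + lh + wh)
lw = 45.58, lh = 16.34, wh = 40.28
lw + lh + wh = 102.2
SA = 2 * 102.2
SA = 204.4
204.4 in^2


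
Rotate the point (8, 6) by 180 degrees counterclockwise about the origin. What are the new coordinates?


Transformation: rotation about the origin
Original point: (8, 6)
Rule for 180 deg: (x, y) -> (-x, -y)
Apply: (8, 6) -> (-8, -6)
(-8, -6)


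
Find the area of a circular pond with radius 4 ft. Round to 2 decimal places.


Shape: circle
Radius r = 4 ft
Formula: A = pi * r^2
r^2 = 4^2 = 16
A = pi * 16
A = 50.27
50.27 ft^2


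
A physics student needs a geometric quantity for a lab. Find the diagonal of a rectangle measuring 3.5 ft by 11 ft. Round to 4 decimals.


Shape: rectangle (diagonal via Pythagoras)
Sides: 3.5 ft and 11 ft
Formula: d = sqrt(l^2 + w^2)
l^2 = 12.25, w^2 = 121
l^2 + w^2 = 133.25
d = sqrt(133.25)
d = 11.5434
11.5434 ft


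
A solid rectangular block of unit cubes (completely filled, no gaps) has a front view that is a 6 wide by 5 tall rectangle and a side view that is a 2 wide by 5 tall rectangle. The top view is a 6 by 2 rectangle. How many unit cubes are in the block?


Orthographic views of a solid rectangular block:
Front view 6 x 5 -> length = 6, height = 5
Side view 2 x 5 -> width = 2, height = 5 (consistent)
Top view 6 x 2 -> confirms length = 6, width = 2
The block is 6 x 2 x 5.
Total unit cubes = 6 * 2 * 5 = 60
60 unit cubes


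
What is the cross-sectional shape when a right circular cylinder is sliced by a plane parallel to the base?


Solid: right circular cylinder
Cutting plane: parallel to the base
Visualize the intersection of the plane with the solid's surface.
The boundary of the cut region is a circle.
circle


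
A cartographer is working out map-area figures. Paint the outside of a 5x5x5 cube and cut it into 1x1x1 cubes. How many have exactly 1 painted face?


Large cube: 5 x 5 x 5, cut into unit cubes.
n = 5, so n - 2 = 3
Cubes with 1 painted face lie in the interior of each face.
A cube has 6 faces; each contributes (n - 2)^2 = 9 such cubes.
Count = 6 * 9 = 54
54 unit cubes
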